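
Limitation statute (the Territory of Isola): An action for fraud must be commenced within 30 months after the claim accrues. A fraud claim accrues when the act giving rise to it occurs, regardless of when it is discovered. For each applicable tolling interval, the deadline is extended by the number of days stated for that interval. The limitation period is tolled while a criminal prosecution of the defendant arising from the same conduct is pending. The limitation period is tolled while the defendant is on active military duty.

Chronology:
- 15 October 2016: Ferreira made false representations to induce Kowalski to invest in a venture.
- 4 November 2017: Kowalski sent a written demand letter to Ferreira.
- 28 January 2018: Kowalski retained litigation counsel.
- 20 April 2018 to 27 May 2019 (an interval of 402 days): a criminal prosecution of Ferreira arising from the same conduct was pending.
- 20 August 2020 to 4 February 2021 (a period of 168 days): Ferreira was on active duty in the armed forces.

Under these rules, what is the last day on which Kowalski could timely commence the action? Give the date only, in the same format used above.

The claim accrued on 15 October 2016, when the wrongful act occurred.
The untolled deadline — 30 months after 15 October 2016 — is 15 April 2019.
The period was tolled for 402 days by the pending criminal prosecution (20 April 2018 to 27 May 2019), pushing the deadline to 21 May 2020.
The defendant's active military service from 20 August 2020 to 4 February 2021 began after the period had already run on 21 May 2020, so it has no tolling effect.
None of the other events listed affects the running of the period under the stated rules.

21 May 2020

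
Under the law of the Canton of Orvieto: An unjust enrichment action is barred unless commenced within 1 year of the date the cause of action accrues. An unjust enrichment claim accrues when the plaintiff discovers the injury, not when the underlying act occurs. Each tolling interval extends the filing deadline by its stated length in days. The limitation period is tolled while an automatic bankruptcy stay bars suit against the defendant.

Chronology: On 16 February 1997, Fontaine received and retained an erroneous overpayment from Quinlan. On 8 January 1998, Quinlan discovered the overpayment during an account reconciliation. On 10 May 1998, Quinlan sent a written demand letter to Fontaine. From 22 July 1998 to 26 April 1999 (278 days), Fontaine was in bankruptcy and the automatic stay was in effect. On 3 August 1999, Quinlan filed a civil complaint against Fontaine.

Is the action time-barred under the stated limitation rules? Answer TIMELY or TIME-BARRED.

The claim did not accrue until Quinlan discovered the injury on 8 January 1998; the 16 February 1997 act date does not start the clock under the stated rule.
Adding the 1 year base period to 8 January 1998 gives a deadline of 8 January 1999, before any tolling.
The period was tolled for 278 days by the automatic bankruptcy stay (22 July 1998 to 26 April 1999), pushing the deadline to 13 October 1999.
None of the other events listed affects the running of the period under the stated rules.
Filing on 3 August 1999 beat the 13 October 1999 deadline — the action is timely.

TIMELY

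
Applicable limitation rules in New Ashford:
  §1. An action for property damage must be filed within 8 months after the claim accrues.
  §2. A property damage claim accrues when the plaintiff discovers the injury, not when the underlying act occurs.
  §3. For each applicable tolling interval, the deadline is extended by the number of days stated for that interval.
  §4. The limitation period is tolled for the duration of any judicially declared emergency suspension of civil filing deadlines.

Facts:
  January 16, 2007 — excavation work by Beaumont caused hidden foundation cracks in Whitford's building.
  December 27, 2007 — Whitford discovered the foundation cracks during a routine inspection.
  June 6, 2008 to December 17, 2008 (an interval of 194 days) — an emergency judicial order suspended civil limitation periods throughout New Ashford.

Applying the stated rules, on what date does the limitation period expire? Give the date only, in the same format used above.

Accrual is tied to discovery, so the period began on December 27, 2007 rather than on January 16, 2007 when the act occurred.
The untolled deadline — 8 months after December 27, 2007 — is August 27, 2008.
The emergency suspension of filing deadlines from June 6, 2008 to December 17, 2008 tolled the period for 194 days, extending the deadline to March 9, 2009.

March 9, 2009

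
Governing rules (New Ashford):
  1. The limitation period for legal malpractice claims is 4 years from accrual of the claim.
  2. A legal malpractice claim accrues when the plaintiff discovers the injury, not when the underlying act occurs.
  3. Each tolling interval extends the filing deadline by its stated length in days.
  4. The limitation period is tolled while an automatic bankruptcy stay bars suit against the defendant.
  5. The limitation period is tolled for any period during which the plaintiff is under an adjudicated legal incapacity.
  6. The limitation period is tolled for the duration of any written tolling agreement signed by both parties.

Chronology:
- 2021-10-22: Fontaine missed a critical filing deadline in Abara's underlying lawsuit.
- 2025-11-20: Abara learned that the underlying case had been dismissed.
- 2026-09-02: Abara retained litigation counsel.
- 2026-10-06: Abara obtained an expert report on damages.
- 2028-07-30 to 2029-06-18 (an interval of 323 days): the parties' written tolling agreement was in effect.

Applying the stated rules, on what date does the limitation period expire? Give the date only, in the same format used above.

2030-10-09

Accrual is tied to discovery, so the period began on 2025-11-20 rather than on 2021-10-22 when the act occurred.
Adding the 4 years base period to 2025-11-20 gives a deadline of 2029-11-20, before any tolling.
The period was tolled for 323 days by the written tolling agreement (2028-07-30 to 2029-06-18), pushing the deadline to 2030-10-09.
The other events in the timeline have no effect on the limitation period under the stated rules.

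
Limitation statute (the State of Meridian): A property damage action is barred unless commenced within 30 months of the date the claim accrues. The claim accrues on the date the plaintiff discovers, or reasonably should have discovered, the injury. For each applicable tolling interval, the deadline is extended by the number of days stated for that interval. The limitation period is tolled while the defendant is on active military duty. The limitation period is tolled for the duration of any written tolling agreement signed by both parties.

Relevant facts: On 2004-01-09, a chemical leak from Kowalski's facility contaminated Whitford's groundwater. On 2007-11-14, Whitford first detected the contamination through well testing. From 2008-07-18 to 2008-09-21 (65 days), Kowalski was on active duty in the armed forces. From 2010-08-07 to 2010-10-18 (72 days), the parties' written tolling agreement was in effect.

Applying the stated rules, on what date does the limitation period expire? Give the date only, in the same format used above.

2010-07-18

Under the discovery rule, the claim accrued on 2007-11-14, when Whitford discovered the injury — not on the 2004-01-09 date of the underlying act.
30 months from 2007-11-14 is 2010-05-14.
Because the defendant's active military service ran from 2008-07-18 to 2008-09-21, the deadline is extended by 65 days to 2010-07-18.
The written tolling agreement starting 2010-08-07 came too late — the period had run on 2010-07-18 — and so does not extend the deadline.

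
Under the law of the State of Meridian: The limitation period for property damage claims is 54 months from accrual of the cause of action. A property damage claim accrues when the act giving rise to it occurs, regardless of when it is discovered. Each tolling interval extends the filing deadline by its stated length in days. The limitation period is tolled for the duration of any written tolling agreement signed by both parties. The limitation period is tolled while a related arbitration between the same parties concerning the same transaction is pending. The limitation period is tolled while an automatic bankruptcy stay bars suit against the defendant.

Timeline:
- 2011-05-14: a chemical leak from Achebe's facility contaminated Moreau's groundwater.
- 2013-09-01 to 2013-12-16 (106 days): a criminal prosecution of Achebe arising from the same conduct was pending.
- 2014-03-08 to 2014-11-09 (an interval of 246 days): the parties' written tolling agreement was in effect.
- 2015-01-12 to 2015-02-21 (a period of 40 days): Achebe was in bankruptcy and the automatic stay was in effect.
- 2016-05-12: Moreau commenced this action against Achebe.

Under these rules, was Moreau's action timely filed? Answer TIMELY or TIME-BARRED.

TIMELY

The cause of action accrued on 2011-05-14, the date of the act.
Adding the 54 months base period to 2011-05-14 gives a deadline of 2015-11-14, before any tolling.
The period was tolled for 246 days by the written tolling agreement (2014-03-08 to 2014-11-09), pushing the deadline to 2016-07-17.
The automatic bankruptcy stay from 2015-01-12 to 2015-02-21 tolled the period for 40 days, extending the deadline to 2016-08-26.
No stated provision tolls the period for a criminal prosecution, so the interval from 2013-09-01 to 2013-12-16 has no effect on the deadline.
Filing on 2016-05-12 beat the 2016-08-26 deadline — the action is timely.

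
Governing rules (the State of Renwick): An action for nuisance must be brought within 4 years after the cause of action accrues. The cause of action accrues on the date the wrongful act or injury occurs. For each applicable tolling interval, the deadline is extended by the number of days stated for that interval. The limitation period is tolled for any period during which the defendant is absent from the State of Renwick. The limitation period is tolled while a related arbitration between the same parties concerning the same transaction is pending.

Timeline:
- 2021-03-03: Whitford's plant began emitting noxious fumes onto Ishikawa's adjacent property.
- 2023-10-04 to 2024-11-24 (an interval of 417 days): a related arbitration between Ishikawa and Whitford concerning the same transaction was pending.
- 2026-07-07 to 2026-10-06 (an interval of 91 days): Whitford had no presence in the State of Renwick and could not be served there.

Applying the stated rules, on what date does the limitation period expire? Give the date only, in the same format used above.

2026-04-24

The limitation period began to run on 2021-03-03.
4 years from 2021-03-03 is 2025-03-03.
The pending related arbitration from 2023-10-04 to 2024-11-24 tolled the period for 417 days, extending the deadline to 2026-04-24.
The defendant's absence from the jurisdiction from 2026-07-07 to 2026-10-06 began after the period had already run on 2026-04-24, so it has no tolling effect.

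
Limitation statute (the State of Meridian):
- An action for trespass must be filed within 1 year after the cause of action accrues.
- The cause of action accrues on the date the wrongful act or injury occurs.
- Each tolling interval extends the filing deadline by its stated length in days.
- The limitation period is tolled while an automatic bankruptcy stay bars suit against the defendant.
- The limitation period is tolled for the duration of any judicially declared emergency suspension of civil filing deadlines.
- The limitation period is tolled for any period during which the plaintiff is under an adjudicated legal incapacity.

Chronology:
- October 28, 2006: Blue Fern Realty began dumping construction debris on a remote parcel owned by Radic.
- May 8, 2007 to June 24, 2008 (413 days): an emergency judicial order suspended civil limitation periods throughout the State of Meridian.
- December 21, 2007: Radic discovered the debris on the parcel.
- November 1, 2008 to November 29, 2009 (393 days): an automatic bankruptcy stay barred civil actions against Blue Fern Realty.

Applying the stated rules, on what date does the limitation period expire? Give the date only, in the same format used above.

Because the rule ties accrual to occurrence, the claim accrued on October 28, 2006, not on the December 21, 2007 discovery date.
Adding the 1 year base period to October 28, 2006 gives a deadline of October 28, 2007, before any tolling.
The period was tolled for 413 days by the emergency suspension of filing deadlines (May 8, 2007 to June 24, 2008), pushing the deadline to December 14, 2008.
Because the automatic bankruptcy stay ran from November 1, 2008 to November 29, 2009, the deadline is extended by 393 days to January 11, 2010.

January 11, 2010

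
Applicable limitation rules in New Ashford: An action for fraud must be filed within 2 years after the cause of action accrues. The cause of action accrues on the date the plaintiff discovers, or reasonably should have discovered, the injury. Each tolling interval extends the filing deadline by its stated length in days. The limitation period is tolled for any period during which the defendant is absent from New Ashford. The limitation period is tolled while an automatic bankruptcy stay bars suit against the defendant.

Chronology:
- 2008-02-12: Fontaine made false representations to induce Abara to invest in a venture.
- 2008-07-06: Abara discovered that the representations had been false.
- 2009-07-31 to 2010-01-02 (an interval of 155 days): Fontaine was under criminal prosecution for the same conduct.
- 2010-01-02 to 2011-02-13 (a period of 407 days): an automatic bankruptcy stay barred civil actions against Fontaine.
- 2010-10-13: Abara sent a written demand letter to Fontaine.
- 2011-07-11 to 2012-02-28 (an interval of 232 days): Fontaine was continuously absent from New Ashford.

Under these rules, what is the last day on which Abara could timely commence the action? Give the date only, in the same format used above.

The claim did not accrue until Abara discovered the injury on 2008-07-06; the 2008-02-12 act date does not start the clock under the stated rule.
2 years from 2008-07-06 is 2010-07-06.
Because the automatic bankruptcy stay ran from 2010-01-02 to 2011-02-13, the deadline is extended by 407 days to 2011-08-17.
The defendant's absence from the jurisdiction from 2011-07-11 to 2012-02-28 tolled the period for 232 days, extending the deadline to 2012-04-05.
No stated provision tolls the period for a criminal prosecution, so the interval from 2009-07-31 to 2010-01-02 has no effect on the deadline.
The other events in the timeline have no effect on the limitation period under the stated rules.

2012-04-05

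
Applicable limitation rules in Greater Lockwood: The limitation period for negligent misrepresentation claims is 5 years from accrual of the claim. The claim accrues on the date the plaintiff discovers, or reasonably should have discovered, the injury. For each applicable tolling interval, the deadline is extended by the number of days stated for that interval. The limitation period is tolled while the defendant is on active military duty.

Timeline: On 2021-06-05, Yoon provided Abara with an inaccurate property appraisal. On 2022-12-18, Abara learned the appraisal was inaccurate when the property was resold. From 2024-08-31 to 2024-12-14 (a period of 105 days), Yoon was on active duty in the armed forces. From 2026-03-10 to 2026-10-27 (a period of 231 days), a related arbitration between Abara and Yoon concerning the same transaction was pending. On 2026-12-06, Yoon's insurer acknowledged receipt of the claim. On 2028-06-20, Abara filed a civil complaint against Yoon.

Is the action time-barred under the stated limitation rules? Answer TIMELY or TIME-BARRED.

TIME-BARRED

Accrual is tied to discovery, so the period began on 2022-12-18 rather than on 2021-06-05 when the act occurred.
5 years from 2022-12-18 is 2027-12-18.
The defendant's active military service from 2024-08-31 to 2024-12-14 tolled the period for 105 days, extending the deadline to 2028-04-01.
No stated provision tolls the period for a pending arbitration, so the interval from 2026-03-10 to 2026-10-27 has no effect on the deadline.
The other events in the timeline have no effect on the limitation period under the stated rules.
The 2028-06-20 filing falls after the 2028-04-01 deadline; the claim is time-barred.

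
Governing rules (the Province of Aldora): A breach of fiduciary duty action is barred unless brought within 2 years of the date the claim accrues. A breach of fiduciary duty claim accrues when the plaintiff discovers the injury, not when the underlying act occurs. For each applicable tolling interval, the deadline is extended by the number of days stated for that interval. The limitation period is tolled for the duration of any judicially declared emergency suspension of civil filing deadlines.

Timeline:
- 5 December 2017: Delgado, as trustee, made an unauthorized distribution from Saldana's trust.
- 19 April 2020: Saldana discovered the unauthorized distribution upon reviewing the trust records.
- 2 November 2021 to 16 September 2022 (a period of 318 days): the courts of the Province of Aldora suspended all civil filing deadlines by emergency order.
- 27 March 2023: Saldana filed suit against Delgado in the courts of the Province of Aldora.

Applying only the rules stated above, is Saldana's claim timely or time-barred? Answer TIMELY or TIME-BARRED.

Under the discovery rule, the claim accrued on 19 April 2020, when Saldana discovered the injury — not on the 5 December 2017 date of the underlying act.
The untolled deadline — 2 years after 19 April 2020 — is 19 April 2022.
The period was tolled for 318 days by the emergency suspension of filing deadlines (2 November 2021 to 16 September 2022), pushing the deadline to 3 March 2023.
Filing on 27 March 2023 missed the 3 March 2023 deadline — the action is time-barred.

TIME-BARRED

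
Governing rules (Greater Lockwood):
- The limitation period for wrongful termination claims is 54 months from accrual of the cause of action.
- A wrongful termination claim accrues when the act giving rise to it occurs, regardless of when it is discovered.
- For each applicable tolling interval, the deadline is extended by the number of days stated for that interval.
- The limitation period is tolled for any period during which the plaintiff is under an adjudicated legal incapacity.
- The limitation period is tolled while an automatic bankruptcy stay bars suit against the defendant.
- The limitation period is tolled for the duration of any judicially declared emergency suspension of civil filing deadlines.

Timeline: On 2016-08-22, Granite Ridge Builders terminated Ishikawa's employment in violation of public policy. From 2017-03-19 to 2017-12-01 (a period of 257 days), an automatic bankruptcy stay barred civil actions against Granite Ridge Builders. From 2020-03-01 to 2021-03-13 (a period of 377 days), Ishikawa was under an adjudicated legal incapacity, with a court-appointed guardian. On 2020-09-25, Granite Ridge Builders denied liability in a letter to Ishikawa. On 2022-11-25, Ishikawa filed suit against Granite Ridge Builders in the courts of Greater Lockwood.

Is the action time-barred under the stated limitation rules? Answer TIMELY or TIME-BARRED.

TIME-BARRED

The cause of action accrued on 2016-08-22, the date of the act.
The untolled deadline — 54 months after 2016-08-22 — is 2021-02-22.
Because the automatic bankruptcy stay ran from 2017-03-19 to 2017-12-01, the deadline is extended by 257 days to 2021-11-06.
The period was tolled for 377 days by the plaintiff's legal incapacity (2020-03-01 to 2021-03-13), pushing the deadline to 2022-11-18.
The other events in the timeline have no effect on the limitation period under the stated rules.
Filing on 2022-11-25 missed the 2022-11-18 deadline — the action is time-barred.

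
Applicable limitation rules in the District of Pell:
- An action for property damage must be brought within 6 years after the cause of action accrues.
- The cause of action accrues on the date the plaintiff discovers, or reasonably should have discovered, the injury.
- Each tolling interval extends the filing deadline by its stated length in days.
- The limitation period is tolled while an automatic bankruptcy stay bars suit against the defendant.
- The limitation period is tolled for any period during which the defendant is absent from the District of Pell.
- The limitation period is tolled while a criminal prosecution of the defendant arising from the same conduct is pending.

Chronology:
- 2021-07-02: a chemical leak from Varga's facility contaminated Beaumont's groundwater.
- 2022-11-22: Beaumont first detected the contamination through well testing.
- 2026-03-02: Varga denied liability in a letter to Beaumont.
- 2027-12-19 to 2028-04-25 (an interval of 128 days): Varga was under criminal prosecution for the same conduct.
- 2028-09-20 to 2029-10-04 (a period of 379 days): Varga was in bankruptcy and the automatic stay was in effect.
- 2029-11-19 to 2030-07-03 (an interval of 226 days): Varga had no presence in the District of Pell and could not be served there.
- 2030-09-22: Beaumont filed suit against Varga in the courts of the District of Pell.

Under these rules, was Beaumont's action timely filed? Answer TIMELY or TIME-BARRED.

TIMELY

The claim did not accrue until Beaumont discovered the injury on 2022-11-22; the 2021-07-02 act date does not start the clock under the stated rule.
Adding the 6 years base period to 2022-11-22 gives a deadline of 2028-11-22, before any tolling.
The period was tolled for 128 days by the pending criminal prosecution (2027-12-19 to 2028-04-25), pushing the deadline to 2029-03-30.
The period was tolled for 379 days by the automatic bankruptcy stay (2028-09-20 to 2029-10-04), pushing the deadline to 2030-04-13.
The defendant's absence from the jurisdiction from 2029-11-19 to 2030-07-03 tolled the period for 226 days, extending the deadline to 2030-11-25.
Nothing else in the chronology tolls or restarts the period.
Beaumont filed on 2030-09-22, before the 2030-11-25 deadline, so the action is timely.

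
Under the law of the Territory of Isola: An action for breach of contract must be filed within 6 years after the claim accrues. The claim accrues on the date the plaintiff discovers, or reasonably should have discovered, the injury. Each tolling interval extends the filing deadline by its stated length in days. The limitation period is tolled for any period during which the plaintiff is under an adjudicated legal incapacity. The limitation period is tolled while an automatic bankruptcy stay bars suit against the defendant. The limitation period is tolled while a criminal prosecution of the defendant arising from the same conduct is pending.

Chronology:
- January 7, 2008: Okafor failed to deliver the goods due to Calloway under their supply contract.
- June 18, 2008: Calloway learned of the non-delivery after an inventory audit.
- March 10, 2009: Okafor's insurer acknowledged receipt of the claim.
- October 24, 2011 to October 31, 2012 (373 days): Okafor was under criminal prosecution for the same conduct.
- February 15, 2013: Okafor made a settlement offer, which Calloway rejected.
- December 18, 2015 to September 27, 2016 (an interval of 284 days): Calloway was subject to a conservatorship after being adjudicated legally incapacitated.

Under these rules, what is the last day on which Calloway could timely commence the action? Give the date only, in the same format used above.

June 26, 2015

The claim did not accrue until Calloway discovered the injury on June 18, 2008; the January 7, 2008 act date does not start the clock under the stated rule.
The untolled deadline — 6 years after June 18, 2008 — is June 18, 2014.
Because the pending criminal prosecution ran from October 24, 2011 to October 31, 2012, the deadline is extended by 373 days to June 26, 2015.
The plaintiff's legal incapacity starting December 18, 2015 came too late — the period had run on June 26, 2015 — and so does not extend the deadline.
Nothing else in the chronology tolls or restarts the period.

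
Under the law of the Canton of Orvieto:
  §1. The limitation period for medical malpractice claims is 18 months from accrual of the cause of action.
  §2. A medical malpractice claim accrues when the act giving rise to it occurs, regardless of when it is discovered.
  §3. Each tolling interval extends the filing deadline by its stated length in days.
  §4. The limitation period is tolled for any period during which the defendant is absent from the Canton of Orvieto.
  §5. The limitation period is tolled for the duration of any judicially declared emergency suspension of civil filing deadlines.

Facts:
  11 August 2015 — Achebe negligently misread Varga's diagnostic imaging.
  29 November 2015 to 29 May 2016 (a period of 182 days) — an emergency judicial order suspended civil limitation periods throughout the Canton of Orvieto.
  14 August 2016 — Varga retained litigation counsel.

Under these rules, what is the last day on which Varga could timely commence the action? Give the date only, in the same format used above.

The claim accrued on 11 August 2015, when the wrongful act occurred.
18 months from 11 August 2015 is 11 February 2017.
The emergency suspension of filing deadlines from 29 November 2015 to 29 May 2016 tolled the period for 182 days, extending the deadline to 12 August 2017.
The other events in the timeline have no effect on the limitation period under the stated rules.

12 August 2017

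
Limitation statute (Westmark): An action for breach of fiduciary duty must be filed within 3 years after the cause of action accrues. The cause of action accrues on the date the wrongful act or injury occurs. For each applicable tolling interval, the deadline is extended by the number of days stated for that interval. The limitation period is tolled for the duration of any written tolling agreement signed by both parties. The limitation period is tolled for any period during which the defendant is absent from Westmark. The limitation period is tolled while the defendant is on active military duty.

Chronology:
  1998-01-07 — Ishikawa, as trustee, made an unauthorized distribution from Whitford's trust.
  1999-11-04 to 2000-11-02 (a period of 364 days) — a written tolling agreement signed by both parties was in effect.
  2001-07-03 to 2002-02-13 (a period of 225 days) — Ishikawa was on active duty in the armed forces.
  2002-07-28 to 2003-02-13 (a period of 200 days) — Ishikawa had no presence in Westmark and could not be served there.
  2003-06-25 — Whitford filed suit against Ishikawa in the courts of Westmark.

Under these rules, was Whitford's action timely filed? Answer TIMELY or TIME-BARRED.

The limitation period began to run on 1998-01-07.
Adding the 3 years base period to 1998-01-07 gives a deadline of 2001-01-07, before any tolling.
The written tolling agreement from 1999-11-04 to 2000-11-02 tolled the period for 364 days, extending the deadline to 2002-01-06.
The period was tolled for 225 days by the defendant's active military service (2001-07-03 to 2002-02-13), pushing the deadline to 2002-08-19.
The defendant's absence from the jurisdiction from 2002-07-28 to 2003-02-13 tolled the period for 200 days, extending the deadline to 2003-03-07.
Filing on 2003-06-25 missed the 2003-03-07 deadline — the action is time-barred.

TIME-BARRED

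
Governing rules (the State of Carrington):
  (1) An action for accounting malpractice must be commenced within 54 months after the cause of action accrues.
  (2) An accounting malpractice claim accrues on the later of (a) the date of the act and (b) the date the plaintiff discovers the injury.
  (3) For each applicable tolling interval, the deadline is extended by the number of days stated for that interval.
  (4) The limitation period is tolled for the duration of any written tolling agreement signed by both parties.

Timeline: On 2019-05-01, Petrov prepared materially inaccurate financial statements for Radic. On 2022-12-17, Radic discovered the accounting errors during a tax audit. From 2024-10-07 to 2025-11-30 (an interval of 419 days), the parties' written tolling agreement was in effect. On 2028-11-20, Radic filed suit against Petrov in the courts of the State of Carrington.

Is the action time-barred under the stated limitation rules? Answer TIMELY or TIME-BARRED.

TIME-BARRED

Taking the later of the act (2019-05-01) and discovery (2022-12-17), the claim accrued on 2022-12-17.
Adding the 54 months base period to 2022-12-17 gives a deadline of 2027-06-17, before any tolling.
Because the written tolling agreement ran from 2024-10-07 to 2025-11-30, the deadline is extended by 419 days to 2028-08-09.
The 2028-11-20 filing falls after the 2028-08-09 deadline; the claim is time-barred.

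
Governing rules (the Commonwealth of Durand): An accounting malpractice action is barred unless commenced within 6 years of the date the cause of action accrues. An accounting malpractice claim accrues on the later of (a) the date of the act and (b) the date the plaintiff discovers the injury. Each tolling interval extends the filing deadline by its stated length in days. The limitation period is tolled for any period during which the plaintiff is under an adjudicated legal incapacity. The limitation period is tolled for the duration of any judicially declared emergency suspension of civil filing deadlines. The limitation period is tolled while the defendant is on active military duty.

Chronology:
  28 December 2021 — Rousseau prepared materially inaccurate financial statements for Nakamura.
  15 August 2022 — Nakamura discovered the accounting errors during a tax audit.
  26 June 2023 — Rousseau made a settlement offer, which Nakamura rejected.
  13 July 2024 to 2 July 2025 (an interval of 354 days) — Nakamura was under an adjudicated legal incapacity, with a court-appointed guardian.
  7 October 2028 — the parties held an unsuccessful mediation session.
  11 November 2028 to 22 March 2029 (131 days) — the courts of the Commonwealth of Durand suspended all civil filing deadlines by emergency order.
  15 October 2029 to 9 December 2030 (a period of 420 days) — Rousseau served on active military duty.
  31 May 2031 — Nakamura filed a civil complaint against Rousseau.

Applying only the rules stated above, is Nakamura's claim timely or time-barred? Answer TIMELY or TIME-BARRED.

The claim accrued on 15 August 2022 — the later of the 28 December 2021 act and the 15 August 2022 discovery.
Adding the 6 years base period to 15 August 2022 gives a deadline of 15 August 2028, before any tolling.
The period was tolled for 354 days by the plaintiff's legal incapacity (13 July 2024 to 2 July 2025), pushing the deadline to 4 August 2029.
Because the emergency suspension of filing deadlines ran from 11 November 2028 to 22 March 2029, the deadline is extended by 131 days to 13 December 2029.
The defendant's active military service from 15 October 2029 to 9 December 2030 tolled the period for 420 days, extending the deadline to 6 February 2031.
None of the other events listed affects the running of the period under the stated rules.
Filing on 31 May 2031 missed the 6 February 2031 deadline — the action is time-barred.

TIME-BARRED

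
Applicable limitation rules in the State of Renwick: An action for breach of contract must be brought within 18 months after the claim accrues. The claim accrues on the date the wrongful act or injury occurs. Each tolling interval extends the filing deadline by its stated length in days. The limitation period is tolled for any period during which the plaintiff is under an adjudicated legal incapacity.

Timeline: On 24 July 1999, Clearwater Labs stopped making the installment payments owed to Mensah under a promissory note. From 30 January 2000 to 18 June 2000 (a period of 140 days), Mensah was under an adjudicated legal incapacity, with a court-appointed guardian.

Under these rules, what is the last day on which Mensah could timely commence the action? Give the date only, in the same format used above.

The claim accrued on 24 July 1999, when the wrongful act occurred.
The untolled deadline — 18 months after 24 July 1999 — is 24 January 2001.
The period was tolled for 140 days by the plaintiff's legal incapacity (30 January 2000 to 18 June 2000), pushing the deadline to 13 June 2001.

13 June 2001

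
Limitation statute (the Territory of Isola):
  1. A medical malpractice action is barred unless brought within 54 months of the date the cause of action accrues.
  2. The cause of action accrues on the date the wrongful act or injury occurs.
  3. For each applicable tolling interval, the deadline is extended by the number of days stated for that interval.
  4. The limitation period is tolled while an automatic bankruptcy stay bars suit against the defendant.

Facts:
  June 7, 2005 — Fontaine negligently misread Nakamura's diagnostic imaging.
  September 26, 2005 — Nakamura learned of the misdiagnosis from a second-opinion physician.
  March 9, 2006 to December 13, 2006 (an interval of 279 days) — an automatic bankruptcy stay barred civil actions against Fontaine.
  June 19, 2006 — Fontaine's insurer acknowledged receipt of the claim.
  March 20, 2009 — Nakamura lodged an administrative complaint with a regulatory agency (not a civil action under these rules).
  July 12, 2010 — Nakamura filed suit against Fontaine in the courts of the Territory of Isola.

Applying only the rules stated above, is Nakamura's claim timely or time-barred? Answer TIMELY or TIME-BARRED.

TIMELY

Because the rule ties accrual to occurrence, the claim accrued on June 7, 2005, not on the September 26, 2005 discovery date.
The untolled deadline — 54 months after June 7, 2005 — is December 7, 2009.
The automatic bankruptcy stay from March 9, 2006 to December 13, 2006 tolled the period for 279 days, extending the deadline to September 12, 2010.
None of the other events listed affects the running of the period under the stated rules.
Filing on July 12, 2010 beat the September 12, 2010 deadline — the action is timely.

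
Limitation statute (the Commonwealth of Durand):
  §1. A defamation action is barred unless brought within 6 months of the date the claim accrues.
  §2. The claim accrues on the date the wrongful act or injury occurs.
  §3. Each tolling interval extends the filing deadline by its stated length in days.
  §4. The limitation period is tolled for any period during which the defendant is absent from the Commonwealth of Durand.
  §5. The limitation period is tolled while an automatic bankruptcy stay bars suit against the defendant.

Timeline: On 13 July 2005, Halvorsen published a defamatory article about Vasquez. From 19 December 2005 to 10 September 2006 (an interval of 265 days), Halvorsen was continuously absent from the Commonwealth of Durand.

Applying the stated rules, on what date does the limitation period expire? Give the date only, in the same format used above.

The claim accrued on 13 July 2005, when the wrongful act occurred.
The untolled deadline — 6 months after 13 July 2005 — is 13 January 2006.
The period was tolled for 265 days by the defendant's absence from the jurisdiction (19 December 2005 to 10 September 2006), pushing the deadline to 5 October 2006.

5 October 2006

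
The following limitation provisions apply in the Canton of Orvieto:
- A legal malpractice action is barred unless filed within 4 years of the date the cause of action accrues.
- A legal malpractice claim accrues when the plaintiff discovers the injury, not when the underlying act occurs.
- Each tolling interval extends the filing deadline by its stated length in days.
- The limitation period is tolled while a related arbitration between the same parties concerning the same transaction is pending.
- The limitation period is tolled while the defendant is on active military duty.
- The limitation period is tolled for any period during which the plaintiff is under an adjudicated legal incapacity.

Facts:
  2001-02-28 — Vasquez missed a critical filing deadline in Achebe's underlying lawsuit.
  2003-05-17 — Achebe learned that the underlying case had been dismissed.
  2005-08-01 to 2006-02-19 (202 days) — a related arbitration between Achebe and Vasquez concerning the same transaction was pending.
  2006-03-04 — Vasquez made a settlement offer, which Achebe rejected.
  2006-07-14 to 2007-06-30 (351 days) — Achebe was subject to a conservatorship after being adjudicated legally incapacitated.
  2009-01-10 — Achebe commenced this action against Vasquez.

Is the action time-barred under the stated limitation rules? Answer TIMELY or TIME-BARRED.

Under the discovery rule, the claim accrued on 2003-05-17, when Achebe discovered the injury — not on the 2001-02-28 date of the underlying act.
Adding the 4 years base period to 2003-05-17 gives a deadline of 2007-05-17, before any tolling.
Because the pending related arbitration ran from 2005-08-01 to 2006-02-19, the deadline is extended by 202 days to 2007-12-05.
The period was tolled for 351 days by the plaintiff's legal incapacity (2006-07-14 to 2007-06-30), pushing the deadline to 2008-11-20.
None of the other events listed affects the running of the period under the stated rules.
The 2009-01-10 filing falls after the 2008-11-20 deadline; the claim is time-barred.

TIME-BARRED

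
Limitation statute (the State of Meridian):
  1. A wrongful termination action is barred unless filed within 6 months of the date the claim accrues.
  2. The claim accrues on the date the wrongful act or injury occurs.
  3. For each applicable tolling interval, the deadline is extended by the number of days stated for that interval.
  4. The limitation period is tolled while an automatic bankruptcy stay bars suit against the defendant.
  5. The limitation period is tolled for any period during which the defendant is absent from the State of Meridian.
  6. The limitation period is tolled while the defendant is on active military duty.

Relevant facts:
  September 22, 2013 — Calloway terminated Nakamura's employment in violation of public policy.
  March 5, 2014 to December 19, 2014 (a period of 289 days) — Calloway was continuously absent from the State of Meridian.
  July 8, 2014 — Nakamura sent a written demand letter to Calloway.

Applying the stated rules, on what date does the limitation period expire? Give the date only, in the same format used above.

January 5, 2015

The limitation period began to run on September 22, 2013.
6 months from September 22, 2013 is March 22, 2014.
The defendant's absence from the jurisdiction from March 5, 2014 to December 19, 2014 tolled the period for 289 days, extending the deadline to January 5, 2015.
The other events in the timeline have no effect on the limitation period under the stated rules.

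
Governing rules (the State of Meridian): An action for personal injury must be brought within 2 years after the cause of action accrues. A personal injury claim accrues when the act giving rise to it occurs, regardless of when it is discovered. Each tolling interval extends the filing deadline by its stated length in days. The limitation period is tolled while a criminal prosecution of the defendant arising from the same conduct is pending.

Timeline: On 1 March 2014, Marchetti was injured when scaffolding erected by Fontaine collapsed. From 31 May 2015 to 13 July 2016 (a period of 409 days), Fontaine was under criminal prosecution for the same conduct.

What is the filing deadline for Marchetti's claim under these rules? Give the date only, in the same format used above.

The claim accrued on 1 March 2014, when the wrongful act occurred.
2 years from 1 March 2014 is 1 March 2016.
The pending criminal prosecution from 31 May 2015 to 13 July 2016 tolled the period for 409 days, extending the deadline to 14 April 2017.

14 April 2017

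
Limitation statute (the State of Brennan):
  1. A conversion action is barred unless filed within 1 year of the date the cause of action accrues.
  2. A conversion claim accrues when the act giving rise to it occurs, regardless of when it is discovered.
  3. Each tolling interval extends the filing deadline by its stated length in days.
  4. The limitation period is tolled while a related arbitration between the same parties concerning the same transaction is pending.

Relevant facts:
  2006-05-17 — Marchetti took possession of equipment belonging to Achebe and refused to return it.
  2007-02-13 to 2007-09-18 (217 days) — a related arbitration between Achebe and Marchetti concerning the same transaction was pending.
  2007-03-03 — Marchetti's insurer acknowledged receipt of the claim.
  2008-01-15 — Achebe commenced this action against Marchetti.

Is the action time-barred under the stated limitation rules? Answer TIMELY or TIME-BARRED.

The limitation period began to run on 2006-05-17.
1 year from 2006-05-17 is 2007-05-17.
The pending related arbitration from 2007-02-13 to 2007-09-18 tolled the period for 217 days, extending the deadline to 2007-12-20.
None of the other events listed affects the running of the period under the stated rules.
Achebe filed on 2008-01-15, after the 2007-12-20 deadline, so the action is time-barred.

TIME-BARRED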